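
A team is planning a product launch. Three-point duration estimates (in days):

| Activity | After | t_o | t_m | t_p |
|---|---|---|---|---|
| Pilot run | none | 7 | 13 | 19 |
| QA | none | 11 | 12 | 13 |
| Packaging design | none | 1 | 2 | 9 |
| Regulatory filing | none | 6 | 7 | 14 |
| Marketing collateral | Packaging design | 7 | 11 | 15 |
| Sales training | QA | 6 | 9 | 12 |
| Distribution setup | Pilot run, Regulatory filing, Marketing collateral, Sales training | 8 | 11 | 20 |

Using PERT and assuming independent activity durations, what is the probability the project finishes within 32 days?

te_Pilot run = (7 + 4·13 + 19)/6 = 78/6 = 13; σ²_Pilot run = ((19−7)/6)² = 4.000
te_QA = (11 + 4·12 + 13)/6 = 72/6 = 12; σ²_QA = ((13−11)/6)² = 0.111
te_Packaging design = (1 + 4·2 + 9)/6 = 18/6 = 3; σ²_Packaging design = ((9−1)/6)² = 1.778
te_Regulatory filing = (6 + 4·7 + 14)/6 = 48/6 = 8; σ²_Regulatory filing = ((14−6)/6)² = 1.778
te_Marketing collateral = (7 + 4·11 + 15)/6 = 66/6 = 11; σ²_Marketing collateral = ((15−7)/6)² = 1.778
te_Sales training = (6 + 4·9 + 12)/6 = 54/6 = 9; σ²_Sales training = ((12−6)/6)² = 1.000
te_Distribution setup = (8 + 4·11 + 20)/6 = 72/6 = 12; σ²_Distribution setup = ((20−8)/6)² = 4.000

Forward pass:
ES_Pilot run = 0; EF_Pilot run = 13
ES_QA = 0; EF_QA = 12
ES_Packaging design = 0; EF_Packaging design = 3
ES_Regulatory filing = 0; EF_Regulatory filing = 8
ES_Marketing collateral = 3; EF_Marketing collateral = 3+11 = 14
ES_Sales training = 12; EF_Sales training = 12+9 = 21
ES_Distribution setup = max(EF_Pilot run=13, EF_Regulatory filing=8, EF_Marketing collateral=14, EF_Sales training=21) = 21; EF_Distribution setup = 21+12 = 33
Expected project duration μ = 33 days. Critical path: QA → Sales training → Distribution setup.

Variance along critical path = 0.111 + 1.000 + 4.000 = 5.111; σ = √5.111 = 2.261 days.
Z = (32 − 33) / 2.261 = -0.442
P(T ≤ 32) = Φ(-0.442) ≈ 0.329

0.329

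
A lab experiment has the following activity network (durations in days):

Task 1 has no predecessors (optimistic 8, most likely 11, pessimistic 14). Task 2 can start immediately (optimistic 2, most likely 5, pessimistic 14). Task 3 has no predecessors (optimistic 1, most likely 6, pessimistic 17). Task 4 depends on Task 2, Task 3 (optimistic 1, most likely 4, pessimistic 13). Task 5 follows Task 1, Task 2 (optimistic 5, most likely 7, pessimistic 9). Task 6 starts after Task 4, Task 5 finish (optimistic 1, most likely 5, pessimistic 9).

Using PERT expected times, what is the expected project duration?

te_Task 1 = (8 + 4·11 + 14)/6 = 66/6 = 11
te_Task 2 = (2 + 4·5 + 14)/6 = 36/6 = 6
te_Task 3 = (1 + 4·6 + 17)/6 = 42/6 = 7
te_Task 4 = (1 + 4·4 + 13)/6 = 30/6 = 5
te_Task 5 = (5 + 4·7 + 9)/6 = 42/6 = 7
te_Task 6 = (1 + 4·5 + 9)/6 = 30/6 = 5

Forward pass:
ES_Task 1 = 0; EF_Task 1 = 11
ES_Task 2 = 0; EF_Task 2 = 6
ES_Task 3 = 0; EF_Task 3 = 7
ES_Task 4 = max(EF_Task 2=6, EF_Task 3=7) = 7; EF_Task 4 = 7+5 = 12
ES_Task 5 = max(EF_Task 1=11, EF_Task 2=6) = 11; EF_Task 5 = 11+7 = 18
ES_Task 6 = max(EF_Task 4=12, EF_Task 5=18) = 18; EF_Task 6 = 18+5 = 23
Expected project duration μ = 23 days. Critical path: Task 1 → Task 5 → Task 6.

23 days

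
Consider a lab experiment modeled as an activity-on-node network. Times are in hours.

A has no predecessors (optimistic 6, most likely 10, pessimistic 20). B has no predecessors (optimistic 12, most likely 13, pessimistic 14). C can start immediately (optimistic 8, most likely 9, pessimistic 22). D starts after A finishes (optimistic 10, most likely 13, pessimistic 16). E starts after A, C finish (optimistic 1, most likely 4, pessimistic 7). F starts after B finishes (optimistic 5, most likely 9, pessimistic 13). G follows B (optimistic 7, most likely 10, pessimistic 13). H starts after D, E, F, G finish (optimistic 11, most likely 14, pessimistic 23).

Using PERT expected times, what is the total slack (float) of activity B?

1 hours

te_A = (6 + 4·10 + 20)/6 = 66/6 = 11
te_B = (12 + 4·13 + 14)/6 = 78/6 = 13
te_C = (8 + 4·9 + 22)/6 = 66/6 = 11
te_D = (10 + 4·13 + 16)/6 = 78/6 = 13
te_E = (1 + 4·4 + 7)/6 = 24/6 = 4
te_F = (5 + 4·9 + 13)/6 = 54/6 = 9
te_G = (7 + 4·10 + 13)/6 = 60/6 = 10
te_H = (11 + 4·14 + 23)/6 = 90/6 = 15

Forward pass:
ES_A = 0; EF_A = 11
ES_B = 0; EF_B = 13
ES_C = 0; EF_C = 11
ES_D = 11; EF_D = 11+13 = 24
ES_E = max(EF_A=11, EF_C=11) = 11; EF_E = 11+4 = 15
ES_F = 13; EF_F = 13+9 = 22
ES_G = 13; EF_G = 13+10 = 23
ES_H = max(EF_D=24, EF_E=15, EF_F=22, EF_G=23) = 24; EF_H = 24+15 = 39
Expected project duration μ = 39 hours. Critical path: A → D → H.

Backward pass:
LF_H = 39; LS_H = 39−15 = 24
LF_G = LS_H = 24; LS_G = 24−10 = 14
LF_F = LS_H = 24; LS_F = 24−9 = 15
LF_E = LS_H = 24; LS_E = 24−4 = 20
LF_D = LS_H = 24; LS_D = 24−13 = 11
LF_C = LS_E = 20; LS_C = 20−11 = 9
LF_B = min(LS_F=15, LS_G=14) = 14; LS_B = 14−13 = 1
LF_A = min(LS_D=11, LS_E=20) = 11; LS_A = 11−11 = 0
Slack_B = LS_B − ES_B = 1 − 0 = 1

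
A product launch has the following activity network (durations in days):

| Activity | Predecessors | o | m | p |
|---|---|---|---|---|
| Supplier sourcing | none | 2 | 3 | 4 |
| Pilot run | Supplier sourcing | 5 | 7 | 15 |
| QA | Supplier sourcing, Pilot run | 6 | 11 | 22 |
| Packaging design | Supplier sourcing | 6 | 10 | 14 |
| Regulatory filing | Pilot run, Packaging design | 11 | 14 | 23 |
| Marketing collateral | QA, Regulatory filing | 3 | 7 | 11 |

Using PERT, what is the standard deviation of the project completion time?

te_Supplier sourcing = (2 + 4·3 + 4)/6 = 18/6 = 3; σ²_Supplier sourcing = ((4−2)/6)² = 0.111
te_Pilot run = (5 + 4·7 + 15)/6 = 48/6 = 8; σ²_Pilot run = ((15−5)/6)² = 2.778
te_QA = (6 + 4·11 + 22)/6 = 72/6 = 12; σ²_QA = ((22−6)/6)² = 7.111
te_Packaging design = (6 + 4·10 + 14)/6 = 60/6 = 10; σ²_Packaging design = ((14−6)/6)² = 1.778
te_Regulatory filing = (11 + 4·14 + 23)/6 = 90/6 = 15; σ²_Regulatory filing = ((23−11)/6)² = 4.000
te_Marketing collateral = (3 + 4·7 + 11)/6 = 42/6 = 7; σ²_Marketing collateral = ((11−3)/6)² = 1.778

Forward pass:
ES_Supplier sourcing = 0; EF_Supplier sourcing = 3
ES_Pilot run = 3; EF_Pilot run = 3+8 = 11
ES_QA = max(EF_Supplier sourcing=3, EF_Pilot run=11) = 11; EF_QA = 11+12 = 23
ES_Packaging design = 3; EF_Packaging design = 3+10 = 13
ES_Regulatory filing = max(EF_Pilot run=11, EF_Packaging design=13) = 13; EF_Regulatory filing = 13+15 = 28
ES_Marketing collateral = max(EF_QA=23, EF_Regulatory filing=28) = 28; EF_Marketing collateral = 28+7 = 35
Expected project duration μ = 35 days. Critical path: Supplier sourcing → Packaging design → Regulatory filing → Marketing collateral.

Variance along critical path = 0.111 + 1.778 + 4.000 + 1.778 = 7.667
σ = √7.667 = 2.769 days

2.77 days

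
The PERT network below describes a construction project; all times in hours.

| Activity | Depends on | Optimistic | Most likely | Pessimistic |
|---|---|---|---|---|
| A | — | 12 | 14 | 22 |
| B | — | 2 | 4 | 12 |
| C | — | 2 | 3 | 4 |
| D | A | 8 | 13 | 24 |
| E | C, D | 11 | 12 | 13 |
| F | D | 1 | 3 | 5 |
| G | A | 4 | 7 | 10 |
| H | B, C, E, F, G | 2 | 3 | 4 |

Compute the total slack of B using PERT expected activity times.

36 hours

te_A = (12 + 4·14 + 22)/6 = 90/6 = 15
te_B = (2 + 4·4 + 12)/6 = 30/6 = 5
te_C = (2 + 4·3 + 4)/6 = 18/6 = 3
te_D = (8 + 4·13 + 24)/6 = 84/6 = 14
te_E = (11 + 4·12 + 13)/6 = 72/6 = 12
te_F = (1 + 4·3 + 5)/6 = 18/6 = 3
te_G = (4 + 4·7 + 10)/6 = 42/6 = 7
te_H = (2 + 4·3 + 4)/6 = 18/6 = 3

Forward pass:
ES_A = 0; EF_A = 15
ES_B = 0; EF_B = 5
ES_C = 0; EF_C = 3
ES_D = 15; EF_D = 15+14 = 29
ES_E = max(EF_C=3, EF_D=29) = 29; EF_E = 29+12 = 41
ES_F = 29; EF_F = 29+3 = 32
ES_G = 15; EF_G = 15+7 = 22
ES_H = max(EF_B=5, EF_C=3, EF_E=41, EF_F=32, EF_G=22) = 41; EF_H = 41+3 = 44
Expected project duration μ = 44 hours. Critical path: A → D → E → H.

Backward pass:
LF_H = 44; LS_H = 44−3 = 41
LF_G = LS_H = 41; LS_G = 41−7 = 34
LF_F = LS_H = 41; LS_F = 41−3 = 38
LF_E = LS_H = 41; LS_E = 41−12 = 29
LF_D = min(LS_E=29, LS_F=38) = 29; LS_D = 29−14 = 15
LF_C = min(LS_E=29, LS_H=41) = 29; LS_C = 29−3 = 26
LF_B = LS_H = 41; LS_B = 41−5 = 36
LF_A = min(LS_D=15, LS_G=34) = 15; LS_A = 15−15 = 0
Slack_B = LS_B − ES_B = 36 − 0 = 36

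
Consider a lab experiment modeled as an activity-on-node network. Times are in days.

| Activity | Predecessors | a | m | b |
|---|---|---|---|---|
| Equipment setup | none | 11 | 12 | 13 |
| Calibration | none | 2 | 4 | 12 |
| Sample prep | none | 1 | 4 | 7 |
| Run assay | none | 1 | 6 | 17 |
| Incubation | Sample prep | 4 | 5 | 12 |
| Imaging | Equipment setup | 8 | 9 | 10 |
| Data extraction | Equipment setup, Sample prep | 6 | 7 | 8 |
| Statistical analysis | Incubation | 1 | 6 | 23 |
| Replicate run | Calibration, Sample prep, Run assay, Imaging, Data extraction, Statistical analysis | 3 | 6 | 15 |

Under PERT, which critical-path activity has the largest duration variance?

Replicate run

te_Equipment setup = (11 + 4·12 + 13)/6 = 72/6 = 12; σ²_Equipment setup = ((13−11)/6)² = 0.111
te_Calibration = (2 + 4·4 + 12)/6 = 30/6 = 5; σ²_Calibration = ((12−2)/6)² = 2.778
te_Sample prep = (1 + 4·4 + 7)/6 = 24/6 = 4; σ²_Sample prep = ((7−1)/6)² = 1.000
te_Run assay = (1 + 4·6 + 17)/6 = 42/6 = 7; σ²_Run assay = ((17−1)/6)² = 7.111
te_Incubation = (4 + 4·5 + 12)/6 = 36/6 = 6; σ²_Incubation = ((12−4)/6)² = 1.778
te_Imaging = (8 + 4·9 + 10)/6 = 54/6 = 9; σ²_Imaging = ((10−8)/6)² = 0.111
te_Data extraction = (6 + 4·7 + 8)/6 = 42/6 = 7; σ²_Data extraction = ((8−6)/6)² = 0.111
te_Statistical analysis = (1 + 4·6 + 23)/6 = 48/6 = 8; σ²_Statistical analysis = ((23−1)/6)² = 13.444
te_Replicate run = (3 + 4·6 + 15)/6 = 42/6 = 7; σ²_Replicate run = ((15−3)/6)² = 4.000

Forward pass:
ES_Equipment setup = 0; EF_Equipment setup = 12
ES_Calibration = 0; EF_Calibration = 5
ES_Sample prep = 0; EF_Sample prep = 4
ES_Run assay = 0; EF_Run assay = 7
ES_Incubation = 4; EF_Incubation = 4+6 = 10
ES_Imaging = 12; EF_Imaging = 12+9 = 21
ES_Data extraction = max(EF_Equipment setup=12, EF_Sample prep=4) = 12; EF_Data extraction = 12+7 = 19
ES_Statistical analysis = 10; EF_Statistical analysis = 10+8 = 18
ES_Replicate run = max(EF_Calibration=5, EF_Sample prep=4, EF_Run assay=7, EF_Imaging=21, EF_Data extraction=19, EF_Statistical analysis=18) = 21; EF_Replicate run = 21+7 = 28
Expected project duration μ = 28 days. Critical path: Equipment setup → Imaging → Replicate run.

Variances on critical path: σ²_Equipment setup=0.111, σ²_Imaging=0.111, σ²_Replicate run=4.000.
Largest is σ²_Replicate run = 4.000.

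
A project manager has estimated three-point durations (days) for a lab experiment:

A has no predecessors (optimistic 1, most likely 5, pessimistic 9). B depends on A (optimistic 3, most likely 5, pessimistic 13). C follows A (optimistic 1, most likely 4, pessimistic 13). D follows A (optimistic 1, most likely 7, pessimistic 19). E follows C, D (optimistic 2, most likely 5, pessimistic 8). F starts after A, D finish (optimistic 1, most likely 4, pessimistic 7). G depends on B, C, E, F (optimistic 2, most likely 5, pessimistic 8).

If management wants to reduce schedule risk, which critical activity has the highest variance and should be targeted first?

D

te_A = (1 + 4·5 + 9)/6 = 30/6 = 5; σ²_A = ((9−1)/6)² = 1.778
te_B = (3 + 4·5 + 13)/6 = 36/6 = 6; σ²_B = ((13−3)/6)² = 2.778
te_C = (1 + 4·4 + 13)/6 = 30/6 = 5; σ²_C = ((13−1)/6)² = 4.000
te_D = (1 + 4·7 + 19)/6 = 48/6 = 8; σ²_D = ((19−1)/6)² = 9.000
te_E = (2 + 4·5 + 8)/6 = 30/6 = 5; σ²_E = ((8−2)/6)² = 1.000
te_F = (1 + 4·4 + 7)/6 = 24/6 = 4; σ²_F = ((7−1)/6)² = 1.000
te_G = (2 + 4·5 + 8)/6 = 30/6 = 5; σ²_G = ((8−2)/6)² = 1.000

Forward pass:
ES_A = 0; EF_A = 5
ES_B = 5; EF_B = 5+6 = 11
ES_C = 5; EF_C = 5+5 = 10
ES_D = 5; EF_D = 5+8 = 13
ES_E = max(EF_C=10, EF_D=13) = 13; EF_E = 13+5 = 18
ES_F = max(EF_A=5, EF_D=13) = 13; EF_F = 13+4 = 17
ES_G = max(EF_B=11, EF_C=10, EF_E=18, EF_F=17) = 18; EF_G = 18+5 = 23
Expected project duration μ = 23 days. Critical path: A → D → E → G.

Variances on critical path: σ²_A=1.778, σ²_D=9.000, σ²_E=1.000, σ²_G=1.000.
Largest is σ²_D = 9.000.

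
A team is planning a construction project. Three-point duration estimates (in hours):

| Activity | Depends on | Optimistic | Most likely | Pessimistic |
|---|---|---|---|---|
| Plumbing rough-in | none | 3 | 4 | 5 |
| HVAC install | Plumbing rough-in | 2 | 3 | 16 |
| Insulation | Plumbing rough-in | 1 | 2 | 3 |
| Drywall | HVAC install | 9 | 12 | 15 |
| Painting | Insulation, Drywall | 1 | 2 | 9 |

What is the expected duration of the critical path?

te_Plumbing rough-in = (3 + 4·4 + 5)/6 = 24/6 = 4
te_HVAC install = (2 + 4·3 + 16)/6 = 30/6 = 5
te_Insulation = (1 + 4·2 + 3)/6 = 12/6 = 2
te_Drywall = (9 + 4·12 + 15)/6 = 72/6 = 12
te_Painting = (1 + 4·2 + 9)/6 = 18/6 = 3

Forward pass:
ES_Plumbing rough-in = 0; EF_Plumbing rough-in = 4
ES_HVAC install = 4; EF_HVAC install = 4+5 = 9
ES_Insulation = 4; EF_Insulation = 4+2 = 6
ES_Drywall = 9; EF_Drywall = 9+12 = 21
ES_Painting = max(EF_Insulation=6, EF_Drywall=21) = 21; EF_Painting = 21+3 = 24
Expected project duration μ = 24 hours. Critical path: Plumbing rough-in → HVAC install → Drywall → Painting.

24 hours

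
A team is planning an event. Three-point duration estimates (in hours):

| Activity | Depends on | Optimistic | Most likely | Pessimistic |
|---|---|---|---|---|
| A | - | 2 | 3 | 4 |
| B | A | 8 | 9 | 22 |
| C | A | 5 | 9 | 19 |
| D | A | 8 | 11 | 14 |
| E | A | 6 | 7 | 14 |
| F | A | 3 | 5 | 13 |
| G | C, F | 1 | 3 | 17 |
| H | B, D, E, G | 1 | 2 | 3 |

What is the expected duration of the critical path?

20 hours

te_A = (2 + 4·3 + 4)/6 = 18/6 = 3
te_B = (8 + 4·9 + 22)/6 = 66/6 = 11
te_C = (5 + 4·9 + 19)/6 = 60/6 = 10
te_D = (8 + 4·11 + 14)/6 = 66/6 = 11
te_E = (6 + 4·7 + 14)/6 = 48/6 = 8
te_F = (3 + 4·5 + 13)/6 = 36/6 = 6
te_G = (1 + 4·3 + 17)/6 = 30/6 = 5
te_H = (1 + 4·2 + 3)/6 = 12/6 = 2

Forward pass:
ES_A = 0; EF_A = 3
ES_B = 3; EF_B = 3+11 = 14
ES_C = 3; EF_C = 3+10 = 13
ES_D = 3; EF_D = 3+11 = 14
ES_E = 3; EF_E = 3+8 = 11
ES_F = 3; EF_F = 3+6 = 9
ES_G = max(EF_C=13, EF_F=9) = 13; EF_G = 13+5 = 18
ES_H = max(EF_B=14, EF_D=14, EF_E=11, EF_G=18) = 18; EF_H = 18+2 = 20
Expected project duration μ = 20 hours. Critical path: A → C → G → H.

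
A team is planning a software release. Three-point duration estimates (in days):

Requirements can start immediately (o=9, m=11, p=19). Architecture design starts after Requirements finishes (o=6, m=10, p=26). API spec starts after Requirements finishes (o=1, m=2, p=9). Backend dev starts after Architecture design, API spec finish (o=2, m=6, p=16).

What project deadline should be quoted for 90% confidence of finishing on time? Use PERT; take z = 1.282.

36.6 days

te_Requirements = (9 + 4·11 + 19)/6 = 72/6 = 12; σ²_Requirements = ((19−9)/6)² = 2.778
te_Architecture design = (6 + 4·10 + 26)/6 = 72/6 = 12; σ²_Architecture design = ((26−6)/6)² = 11.111
te_API spec = (1 + 4·2 + 9)/6 = 18/6 = 3; σ²_API spec = ((9−1)/6)² = 1.778
te_Backend dev = (2 + 4·6 + 16)/6 = 42/6 = 7; σ²_Backend dev = ((16−2)/6)² = 5.444

Forward pass:
ES_Requirements = 0; EF_Requirements = 12
ES_Architecture design = 12; EF_Architecture design = 12+12 = 24
ES_API spec = 12; EF_API spec = 12+3 = 15
ES_Backend dev = max(EF_Architecture design=24, EF_API spec=15) = 24; EF_Backend dev = 24+7 = 31
Expected project duration μ = 31 days. Critical path: Requirements → Architecture design → Backend dev.

Variance along critical path = 2.778 + 11.111 + 5.444 = 19.333; σ = 4.397 days.
D = μ + z·σ = 31 + 1.282·4.397 = 36.6 days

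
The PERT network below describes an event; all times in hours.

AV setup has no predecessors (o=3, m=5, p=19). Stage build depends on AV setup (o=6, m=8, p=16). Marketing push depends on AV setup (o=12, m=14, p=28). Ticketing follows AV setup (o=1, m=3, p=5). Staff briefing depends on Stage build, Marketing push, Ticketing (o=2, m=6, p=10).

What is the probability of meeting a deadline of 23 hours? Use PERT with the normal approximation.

0.067

te_AV setup = (3 + 4·5 + 19)/6 = 42/6 = 7; σ²_AV setup = ((19−3)/6)² = 7.111
te_Stage build = (6 + 4·8 + 16)/6 = 54/6 = 9; σ²_Stage build = ((16−6)/6)² = 2.778
te_Marketing push = (12 + 4·14 + 28)/6 = 96/6 = 16; σ²_Marketing push = ((28−12)/6)² = 7.111
te_Ticketing = (1 + 4·3 + 5)/6 = 18/6 = 3; σ²_Ticketing = ((5−1)/6)² = 0.444
te_Staff briefing = (2 + 4·6 + 10)/6 = 36/6 = 6; σ²_Staff briefing = ((10−2)/6)² = 1.778

Forward pass:
ES_AV setup = 0; EF_AV setup = 7
ES_Stage build = 7; EF_Stage build = 7+9 = 16
ES_Marketing push = 7; EF_Marketing push = 7+16 = 23
ES_Ticketing = 7; EF_Ticketing = 7+3 = 10
ES_Staff briefing = max(EF_Stage build=16, EF_Marketing push=23, EF_Ticketing=10) = 23; EF_Staff briefing = 23+6 = 29
Expected project duration μ = 29 hours. Critical path: AV setup → Marketing push → Staff briefing.

Variance along critical path = 7.111 + 7.111 + 1.778 = 16.000; σ = √16.000 = 4.000 hours.
Z = (23 − 29) / 4.000 = -1.500
P(T ≤ 23) = Φ(-1.500) ≈ 0.067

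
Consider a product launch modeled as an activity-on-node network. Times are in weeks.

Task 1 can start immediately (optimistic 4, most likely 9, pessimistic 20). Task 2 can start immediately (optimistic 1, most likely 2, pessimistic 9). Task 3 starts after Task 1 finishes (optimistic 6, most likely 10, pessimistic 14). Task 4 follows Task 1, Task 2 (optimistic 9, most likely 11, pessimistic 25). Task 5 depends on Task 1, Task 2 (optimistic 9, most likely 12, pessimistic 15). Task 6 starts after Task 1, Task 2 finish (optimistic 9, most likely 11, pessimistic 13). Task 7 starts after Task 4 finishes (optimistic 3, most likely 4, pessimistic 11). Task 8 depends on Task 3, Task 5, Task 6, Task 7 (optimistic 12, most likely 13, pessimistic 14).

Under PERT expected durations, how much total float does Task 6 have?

te_Task 1 = (4 + 4·9 + 20)/6 = 60/6 = 10
te_Task 2 = (1 + 4·2 + 9)/6 = 18/6 = 3
te_Task 3 = (6 + 4·10 + 14)/6 = 60/6 = 10
te_Task 4 = (9 + 4·11 + 25)/6 = 78/6 = 13
te_Task 5 = (9 + 4·12 + 15)/6 = 72/6 = 12
te_Task 6 = (9 + 4·11 + 13)/6 = 66/6 = 11
te_Task 7 = (3 + 4·4 + 11)/6 = 30/6 = 5
te_Task 8 = (12 + 4·13 + 14)/6 = 78/6 = 13

Forward pass:
ES_Task 1 = 0; EF_Task 1 = 10
ES_Task 2 = 0; EF_Task 2 = 3
ES_Task 3 = 10; EF_Task 3 = 10+10 = 20
ES_Task 4 = max(EF_Task 1=10, EF_Task 2=3) = 10; EF_Task 4 = 10+13 = 23
ES_Task 5 = max(EF_Task 1=10, EF_Task 2=3) = 10; EF_Task 5 = 10+12 = 22
ES_Task 6 = max(EF_Task 1=10, EF_Task 2=3) = 10; EF_Task 6 = 10+11 = 21
ES_Task 7 = 23; EF_Task 7 = 23+5 = 28
ES_Task 8 = max(EF_Task 3=20, EF_Task 5=22, EF_Task 6=21, EF_Task 7=28) = 28; EF_Task 8 = 28+13 = 41
Expected project duration μ = 41 weeks. Critical path: Task 1 → Task 4 → Task 7 → Task 8.

Backward pass:
LF_Task 8 = 41; LS_Task 8 = 41−13 = 28
LF_Task 7 = LS_Task 8 = 28; LS_Task 7 = 28−5 = 23
LF_Task 6 = LS_Task 8 = 28; LS_Task 6 = 28−11 = 17
LF_Task 5 = LS_Task 8 = 28; LS_Task 5 = 28−12 = 16
LF_Task 4 = LS_Task 7 = 23; LS_Task 4 = 23−13 = 10
LF_Task 3 = LS_Task 8 = 28; LS_Task 3 = 28−10 = 18
LF_Task 2 = min(LS_Task 4=10, LS_Task 5=16, LS_Task 6=17) = 10; LS_Task 2 = 10−3 = 7
LF_Task 1 = min(LS_Task 3=18, LS_Task 4=10, LS_Task 5=16, LS_Task 6=17) = 10; LS_Task 1 = 10−10 = 0
Slack_Task 6 = LS_Task 6 − ES_Task 6 = 17 − 10 = 7

7 weeks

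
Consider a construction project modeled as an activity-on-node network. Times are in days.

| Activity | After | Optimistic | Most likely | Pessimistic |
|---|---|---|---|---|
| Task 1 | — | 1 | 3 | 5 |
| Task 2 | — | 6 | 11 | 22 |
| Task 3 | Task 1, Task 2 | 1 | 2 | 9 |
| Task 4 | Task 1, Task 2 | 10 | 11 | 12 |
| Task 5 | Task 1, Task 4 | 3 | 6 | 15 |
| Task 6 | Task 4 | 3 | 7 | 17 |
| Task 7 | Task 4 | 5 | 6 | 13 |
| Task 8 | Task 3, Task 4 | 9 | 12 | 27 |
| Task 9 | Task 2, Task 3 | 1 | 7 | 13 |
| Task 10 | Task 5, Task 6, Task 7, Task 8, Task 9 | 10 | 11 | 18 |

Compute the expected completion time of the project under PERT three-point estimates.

49 days

te_Task 1 = (1 + 4·3 + 5)/6 = 18/6 = 3
te_Task 2 = (6 + 4·11 + 22)/6 = 72/6 = 12
te_Task 3 = (1 + 4·2 + 9)/6 = 18/6 = 3
te_Task 4 = (10 + 4·11 + 12)/6 = 66/6 = 11
te_Task 5 = (3 + 4·6 + 15)/6 = 42/6 = 7
te_Task 6 = (3 + 4·7 + 17)/6 = 48/6 = 8
te_Task 7 = (5 + 4·6 + 13)/6 = 42/6 = 7
te_Task 8 = (9 + 4·12 + 27)/6 = 84/6 = 14
te_Task 9 = (1 + 4·7 + 13)/6 = 42/6 = 7
te_Task 10 = (10 + 4·11 + 18)/6 = 72/6 = 12

Forward pass:
ES_Task 1 = 0; EF_Task 1 = 3
ES_Task 2 = 0; EF_Task 2 = 12
ES_Task 3 = max(EF_Task 1=3, EF_Task 2=12) = 12; EF_Task 3 = 12+3 = 15
ES_Task 4 = max(EF_Task 1=3, EF_Task 2=12) = 12; EF_Task 4 = 12+11 = 23
ES_Task 5 = max(EF_Task 1=3, EF_Task 4=23) = 23; EF_Task 5 = 23+7 = 30
ES_Task 6 = 23; EF_Task 6 = 23+8 = 31
ES_Task 7 = 23; EF_Task 7 = 23+7 = 30
ES_Task 8 = max(EF_Task 3=15, EF_Task 4=23) = 23; EF_Task 8 = 23+14 = 37
ES_Task 9 = max(EF_Task 2=12, EF_Task 3=15) = 15; EF_Task 9 = 15+7 = 22
ES_Task 10 = max(EF_Task 5=30, EF_Task 6=31, EF_Task 7=30, EF_Task 8=37, EF_Task 9=22) = 37; EF_Task 10 = 37+12 = 49
Expected project duration μ = 49 days. Critical path: Task 2 → Task 4 → Task 8 → Task 10.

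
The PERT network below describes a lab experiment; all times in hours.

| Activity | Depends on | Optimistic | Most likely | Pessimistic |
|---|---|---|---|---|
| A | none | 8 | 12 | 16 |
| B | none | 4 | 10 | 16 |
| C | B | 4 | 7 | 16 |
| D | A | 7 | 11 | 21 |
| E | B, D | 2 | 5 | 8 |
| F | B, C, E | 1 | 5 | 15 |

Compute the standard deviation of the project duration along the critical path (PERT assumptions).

3.70 hours

te_A = (8 + 4·12 + 16)/6 = 72/6 = 12; σ²_A = ((16−8)/6)² = 1.778
te_B = (4 + 4·10 + 16)/6 = 60/6 = 10; σ²_B = ((16−4)/6)² = 4.000
te_C = (4 + 4·7 + 16)/6 = 48/6 = 8; σ²_C = ((16−4)/6)² = 4.000
te_D = (7 + 4·11 + 21)/6 = 72/6 = 12; σ²_D = ((21−7)/6)² = 5.444
te_E = (2 + 4·5 + 8)/6 = 30/6 = 5; σ²_E = ((8−2)/6)² = 1.000
te_F = (1 + 4·5 + 15)/6 = 36/6 = 6; σ²_F = ((15−1)/6)² = 5.444

Forward pass:
ES_A = 0; EF_A = 12
ES_B = 0; EF_B = 10
ES_C = 10; EF_C = 10+8 = 18
ES_D = 12; EF_D = 12+12 = 24
ES_E = max(EF_B=10, EF_D=24) = 24; EF_E = 24+5 = 29
ES_F = max(EF_B=10, EF_C=18, EF_E=29) = 29; EF_F = 29+6 = 35
Expected project duration μ = 35 hours. Critical path: A → D → E → F.

Variance along critical path = 1.778 + 5.444 + 1.000 + 5.444 = 13.667
σ = √13.667 = 3.697 hours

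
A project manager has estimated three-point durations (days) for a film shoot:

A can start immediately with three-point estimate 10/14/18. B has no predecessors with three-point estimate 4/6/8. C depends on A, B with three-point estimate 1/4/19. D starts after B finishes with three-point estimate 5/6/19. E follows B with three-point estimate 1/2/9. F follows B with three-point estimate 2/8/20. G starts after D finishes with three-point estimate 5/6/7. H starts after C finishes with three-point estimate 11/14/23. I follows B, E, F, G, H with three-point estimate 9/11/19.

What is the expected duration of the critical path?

te_A = (10 + 4·14 + 18)/6 = 84/6 = 14
te_B = (4 + 4·6 + 8)/6 = 36/6 = 6
te_C = (1 + 4·4 + 19)/6 = 36/6 = 6
te_D = (5 + 4·6 + 19)/6 = 48/6 = 8
te_E = (1 + 4·2 + 9)/6 = 18/6 = 3
te_F = (2 + 4·8 + 20)/6 = 54/6 = 9
te_G = (5 + 4·6 + 7)/6 = 36/6 = 6
te_H = (11 + 4·14 + 23)/6 = 90/6 = 15
te_I = (9 + 4·11 + 19)/6 = 72/6 = 12

Forward pass:
ES_A = 0; EF_A = 14
ES_B = 0; EF_B = 6
ES_C = max(EF_A=14, EF_B=6) = 14; EF_C = 14+6 = 20
ES_D = 6; EF_D = 6+8 = 14
ES_E = 6; EF_E = 6+3 = 9
ES_F = 6; EF_F = 6+9 = 15
ES_G = 14; EF_G = 14+6 = 20
ES_H = 20; EF_H = 20+15 = 35
ES_I = max(EF_B=6, EF_E=9, EF_F=15, EF_G=20, EF_H=35) = 35; EF_I = 35+12 = 47
Expected project duration μ = 47 days. Critical path: A → C → H → I.

47 days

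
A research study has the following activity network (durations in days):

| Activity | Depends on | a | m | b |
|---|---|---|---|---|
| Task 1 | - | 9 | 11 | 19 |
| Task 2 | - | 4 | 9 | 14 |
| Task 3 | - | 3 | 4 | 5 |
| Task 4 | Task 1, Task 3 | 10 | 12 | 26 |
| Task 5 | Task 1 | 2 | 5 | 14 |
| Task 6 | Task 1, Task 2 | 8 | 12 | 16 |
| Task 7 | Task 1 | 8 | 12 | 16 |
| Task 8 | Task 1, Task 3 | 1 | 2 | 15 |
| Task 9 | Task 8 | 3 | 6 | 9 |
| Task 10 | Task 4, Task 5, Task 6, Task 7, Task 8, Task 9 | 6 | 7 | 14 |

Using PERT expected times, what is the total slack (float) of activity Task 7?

te_Task 1 = (9 + 4·11 + 19)/6 = 72/6 = 12
te_Task 2 = (4 + 4·9 + 14)/6 = 54/6 = 9
te_Task 3 = (3 + 4·4 + 5)/6 = 24/6 = 4
te_Task 4 = (10 + 4·12 + 26)/6 = 84/6 = 14
te_Task 5 = (2 + 4·5 + 14)/6 = 36/6 = 6
te_Task 6 = (8 + 4·12 + 16)/6 = 72/6 = 12
te_Task 7 = (8 + 4·12 + 16)/6 = 72/6 = 12
te_Task 8 = (1 + 4·2 + 15)/6 = 24/6 = 4
te_Task 9 = (3 + 4·6 + 9)/6 = 36/6 = 6
te_Task 10 = (6 + 4·7 + 14)/6 = 48/6 = 8

Forward pass:
ES_Task 1 = 0; EF_Task 1 = 12
ES_Task 2 = 0; EF_Task 2 = 9
ES_Task 3 = 0; EF_Task 3 = 4
ES_Task 4 = max(EF_Task 1=12, EF_Task 3=4) = 12; EF_Task 4 = 12+14 = 26
ES_Task 5 = 12; EF_Task 5 = 12+6 = 18
ES_Task 6 = max(EF_Task 1=12, EF_Task 2=9) = 12; EF_Task 6 = 12+12 = 24
ES_Task 7 = 12; EF_Task 7 = 12+12 = 24
ES_Task 8 = max(EF_Task 1=12, EF_Task 3=4) = 12; EF_Task 8 = 12+4 = 16
ES_Task 9 = 16; EF_Task 9 = 16+6 = 22
ES_Task 10 = max(EF_Task 4=26, EF_Task 5=18, EF_Task 6=24, EF_Task 7=24, EF_Task 8=16, EF_Task 9=22) = 26; EF_Task 10 = 26+8 = 34
Expected project duration μ = 34 days. Critical path: Task 1 → Task 4 → Task 10.

Backward pass:
LF_Task 10 = 34; LS_Task 10 = 34−8 = 26
LF_Task 9 = LS_Task 10 = 26; LS_Task 9 = 26−6 = 20
LF_Task 8 = min(LS_Task 9=20, LS_Task 10=26) = 20; LS_Task 8 = 20−4 = 16
LF_Task 7 = LS_Task 10 = 26; LS_Task 7 = 26−12 = 14
LF_Task 6 = LS_Task 10 = 26; LS_Task 6 = 26−12 = 14
LF_Task 5 = LS_Task 10 = 26; LS_Task 5 = 26−6 = 20
LF_Task 4 = LS_Task 10 = 26; LS_Task 4 = 26−14 = 12
LF_Task 3 = min(LS_Task 4=12, LS_Task 8=16) = 12; LS_Task 3 = 12−4 = 8
LF_Task 2 = LS_Task 6 = 14; LS_Task 2 = 14−9 = 5
LF_Task 1 = min(LS_Task 4=12, LS_Task 5=20, LS_Task 6=14, LS_Task 7=14, LS_Task 8=16) = 12; LS_Task 1 = 12−12 = 0
Slack_Task 7 = LS_Task 7 − ES_Task 7 = 14 − 12 = 2

2 days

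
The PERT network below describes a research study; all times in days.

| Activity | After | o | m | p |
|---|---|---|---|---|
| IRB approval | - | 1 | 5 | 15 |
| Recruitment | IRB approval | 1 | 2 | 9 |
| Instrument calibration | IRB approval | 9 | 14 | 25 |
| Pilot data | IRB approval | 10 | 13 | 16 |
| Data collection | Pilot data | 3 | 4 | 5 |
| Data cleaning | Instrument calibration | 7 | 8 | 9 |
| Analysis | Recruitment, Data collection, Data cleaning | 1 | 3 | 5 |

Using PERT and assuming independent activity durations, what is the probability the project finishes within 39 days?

te_IRB approval = (1 + 4·5 + 15)/6 = 36/6 = 6; σ²_IRB approval = ((15−1)/6)² = 5.444
te_Recruitment = (1 + 4·2 + 9)/6 = 18/6 = 3; σ²_Recruitment = ((9−1)/6)² = 1.778
te_Instrument calibration = (9 + 4·14 + 25)/6 = 90/6 = 15; σ²_Instrument calibration = ((25−9)/6)² = 7.111
te_Pilot data = (10 + 4·13 + 16)/6 = 78/6 = 13; σ²_Pilot data = ((16−10)/6)² = 1.000
te_Data collection = (3 + 4·4 + 5)/6 = 24/6 = 4; σ²_Data collection = ((5−3)/6)² = 0.111
te_Data cleaning = (7 + 4·8 + 9)/6 = 48/6 = 8; σ²_Data cleaning = ((9−7)/6)² = 0.111
te_Analysis = (1 + 4·3 + 5)/6 = 18/6 = 3; σ²_Analysis = ((5−1)/6)² = 0.444

Forward pass:
ES_IRB approval = 0; EF_IRB approval = 6
ES_Recruitment = 6; EF_Recruitment = 6+3 = 9
ES_Instrument calibration = 6; EF_Instrument calibration = 6+15 = 21
ES_Pilot data = 6; EF_Pilot data = 6+13 = 19
ES_Data collection = 19; EF_Data collection = 19+4 = 23
ES_Data cleaning = 21; EF_Data cleaning = 21+8 = 29
ES_Analysis = max(EF_Recruitment=9, EF_Data collection=23, EF_Data cleaning=29) = 29; EF_Analysis = 29+3 = 32
Expected project duration μ = 32 days. Critical path: IRB approval → Instrument calibration → Data cleaning → Analysis.

Variance along critical path = 5.444 + 7.111 + 0.111 + 0.444 = 13.111; σ = √13.111 = 3.621 days.
Z = (39 − 32) / 3.621 = 1.933
P(T ≤ 39) = Φ(1.933) ≈ 0.973

0.973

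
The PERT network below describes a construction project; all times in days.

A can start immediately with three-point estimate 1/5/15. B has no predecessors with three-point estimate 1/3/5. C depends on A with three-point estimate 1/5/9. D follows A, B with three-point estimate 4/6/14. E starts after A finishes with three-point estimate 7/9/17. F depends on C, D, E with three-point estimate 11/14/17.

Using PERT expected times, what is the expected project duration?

te_A = (1 + 4·5 + 15)/6 = 36/6 = 6
te_B = (1 + 4·3 + 5)/6 = 18/6 = 3
te_C = (1 + 4·5 + 9)/6 = 30/6 = 5
te_D = (4 + 4·6 + 14)/6 = 42/6 = 7
te_E = (7 + 4·9 + 17)/6 = 60/6 = 10
te_F = (11 + 4·14 + 17)/6 = 84/6 = 14

Forward pass:
ES_A = 0; EF_A = 6
ES_B = 0; EF_B = 3
ES_C = 6; EF_C = 6+5 = 11
ES_D = max(EF_A=6, EF_B=3) = 6; EF_D = 6+7 = 13
ES_E = 6; EF_E = 6+10 = 16
ES_F = max(EF_C=11, EF_D=13, EF_E=16) = 16; EF_F = 16+14 = 30
Expected project duration μ = 30 days. Critical path: A → E → F.

30 days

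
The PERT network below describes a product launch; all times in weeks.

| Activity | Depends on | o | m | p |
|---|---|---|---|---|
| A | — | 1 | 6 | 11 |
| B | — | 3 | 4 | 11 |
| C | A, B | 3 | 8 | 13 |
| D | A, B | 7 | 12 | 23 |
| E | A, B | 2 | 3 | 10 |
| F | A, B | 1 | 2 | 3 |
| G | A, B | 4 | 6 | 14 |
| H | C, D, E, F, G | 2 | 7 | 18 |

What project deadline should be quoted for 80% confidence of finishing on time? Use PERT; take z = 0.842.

30.5 weeks

te_A = (1 + 4·6 + 11)/6 = 36/6 = 6; σ²_A = ((11−1)/6)² = 2.778
te_B = (3 + 4·4 + 11)/6 = 30/6 = 5; σ²_B = ((11−3)/6)² = 1.778
te_C = (3 + 4·8 + 13)/6 = 48/6 = 8; σ²_C = ((13−3)/6)² = 2.778
te_D = (7 + 4·12 + 23)/6 = 78/6 = 13; σ²_D = ((23−7)/6)² = 7.111
te_E = (2 + 4·3 + 10)/6 = 24/6 = 4; σ²_E = ((10−2)/6)² = 1.778
te_F = (1 + 4·2 + 3)/6 = 12/6 = 2; σ²_F = ((3−1)/6)² = 0.111
te_G = (4 + 4·6 + 14)/6 = 42/6 = 7; σ²_G = ((14−4)/6)² = 2.778
te_H = (2 + 4·7 + 18)/6 = 48/6 = 8; σ²_H = ((18−2)/6)² = 7.111

Forward pass:
ES_A = 0; EF_A = 6
ES_B = 0; EF_B = 5
ES_C = max(EF_A=6, EF_B=5) = 6; EF_C = 6+8 = 14
ES_D = max(EF_A=6, EF_B=5) = 6; EF_D = 6+13 = 19
ES_E = max(EF_A=6, EF_B=5) = 6; EF_E = 6+4 = 10
ES_F = max(EF_A=6, EF_B=5) = 6; EF_F = 6+2 = 8
ES_G = max(EF_A=6, EF_B=5) = 6; EF_G = 6+7 = 13
ES_H = max(EF_C=14, EF_D=19, EF_E=10, EF_F=8, EF_G=13) = 19; EF_H = 19+8 = 27
Expected project duration μ = 27 weeks. Critical path: A → D → H.

Variance along critical path = 2.778 + 7.111 + 7.111 = 17.000; σ = 4.123 weeks.
D = μ + z·σ = 27 + 0.842·4.123 = 30.5 weeks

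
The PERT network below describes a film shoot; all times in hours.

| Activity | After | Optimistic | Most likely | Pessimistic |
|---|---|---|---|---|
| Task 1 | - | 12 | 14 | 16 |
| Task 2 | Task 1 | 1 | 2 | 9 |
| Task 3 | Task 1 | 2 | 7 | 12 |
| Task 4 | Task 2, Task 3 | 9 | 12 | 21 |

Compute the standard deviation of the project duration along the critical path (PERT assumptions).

2.69 hours

te_Task 1 = (12 + 4·14 + 16)/6 = 84/6 = 14; σ²_Task 1 = ((16−12)/6)² = 0.444
te_Task 2 = (1 + 4·2 + 9)/6 = 18/6 = 3; σ²_Task 2 = ((9−1)/6)² = 1.778
te_Task 3 = (2 + 4·7 + 12)/6 = 42/6 = 7; σ²_Task 3 = ((12−2)/6)² = 2.778
te_Task 4 = (9 + 4·12 + 21)/6 = 78/6 = 13; σ²_Task 4 = ((21−9)/6)² = 4.000

Forward pass:
ES_Task 1 = 0; EF_Task 1 = 14
ES_Task 2 = 14; EF_Task 2 = 14+3 = 17
ES_Task 3 = 14; EF_Task 3 = 14+7 = 21
ES_Task 4 = max(EF_Task 2=17, EF_Task 3=21) = 21; EF_Task 4 = 21+13 = 34
Expected project duration μ = 34 hours. Critical path: Task 1 → Task 3 → Task 4.

Variance along critical path = 0.444 + 2.778 + 4.000 = 7.222
σ = √7.222 = 2.687 hours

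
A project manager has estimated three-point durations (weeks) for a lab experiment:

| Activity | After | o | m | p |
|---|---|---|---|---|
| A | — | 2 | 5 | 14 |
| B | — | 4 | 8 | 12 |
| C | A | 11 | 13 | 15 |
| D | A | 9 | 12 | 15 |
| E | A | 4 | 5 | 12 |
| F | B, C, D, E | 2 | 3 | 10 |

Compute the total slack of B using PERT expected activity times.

te_A = (2 + 4·5 + 14)/6 = 36/6 = 6
te_B = (4 + 4·8 + 12)/6 = 48/6 = 8
te_C = (11 + 4·13 + 15)/6 = 78/6 = 13
te_D = (9 + 4·12 + 15)/6 = 72/6 = 12
te_E = (4 + 4·5 + 12)/6 = 36/6 = 6
te_F = (2 + 4·3 + 10)/6 = 24/6 = 4

Forward pass:
ES_A = 0; EF_A = 6
ES_B = 0; EF_B = 8
ES_C = 6; EF_C = 6+13 = 19
ES_D = 6; EF_D = 6+12 = 18
ES_E = 6; EF_E = 6+6 = 12
ES_F = max(EF_B=8, EF_C=19, EF_D=18, EF_E=12) = 19; EF_F = 19+4 = 23
Expected project duration μ = 23 weeks. Critical path: A → C → F.

Backward pass:
LF_F = 23; LS_F = 23−4 = 19
LF_E = LS_F = 19; LS_E = 19−6 = 13
LF_D = LS_F = 19; LS_D = 19−12 = 7
LF_C = LS_F = 19; LS_C = 19−13 = 6
LF_B = LS_F = 19; LS_B = 19−8 = 11
LF_A = min(LS_C=6, LS_D=7, LS_E=13) = 6; LS_A = 6−6 = 0
Slack_B = LS_B − ES_B = 11 − 0 = 11

11 weeks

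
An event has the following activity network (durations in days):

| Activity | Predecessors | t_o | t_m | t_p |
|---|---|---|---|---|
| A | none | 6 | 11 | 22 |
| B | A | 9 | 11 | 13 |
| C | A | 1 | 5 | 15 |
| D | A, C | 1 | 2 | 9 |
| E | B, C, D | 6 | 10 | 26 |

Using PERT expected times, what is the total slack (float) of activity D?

te_A = (6 + 4·11 + 22)/6 = 72/6 = 12
te_B = (9 + 4·11 + 13)/6 = 66/6 = 11
te_C = (1 + 4·5 + 15)/6 = 36/6 = 6
te_D = (1 + 4·2 + 9)/6 = 18/6 = 3
te_E = (6 + 4·10 + 26)/6 = 72/6 = 12

Forward pass:
ES_A = 0; EF_A = 12
ES_B = 12; EF_B = 12+11 = 23
ES_C = 12; EF_C = 12+6 = 18
ES_D = max(EF_A=12, EF_C=18) = 18; EF_D = 18+3 = 21
ES_E = max(EF_B=23, EF_C=18, EF_D=21) = 23; EF_E = 23+12 = 35
Expected project duration μ = 35 days. Critical path: A → B → E.

Backward pass:
LF_E = 35; LS_E = 35−12 = 23
LF_D = LS_E = 23; LS_D = 23−3 = 20
LF_C = min(LS_D=20, LS_E=23) = 20; LS_C = 20−6 = 14
LF_B = LS_E = 23; LS_B = 23−11 = 12
LF_A = min(LS_B=12, LS_C=14, LS_D=20) = 12; LS_A = 12−12 = 0
Slack_D = LS_D − ES_D = 20 − 18 = 2

2 days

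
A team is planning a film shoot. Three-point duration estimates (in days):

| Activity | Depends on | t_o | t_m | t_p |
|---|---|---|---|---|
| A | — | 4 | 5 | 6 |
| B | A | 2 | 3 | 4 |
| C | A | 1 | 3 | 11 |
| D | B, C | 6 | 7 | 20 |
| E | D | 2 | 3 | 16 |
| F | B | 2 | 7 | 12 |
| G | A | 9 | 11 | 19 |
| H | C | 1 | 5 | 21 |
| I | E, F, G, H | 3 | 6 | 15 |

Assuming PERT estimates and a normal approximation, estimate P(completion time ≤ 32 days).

0.682

te_A = (4 + 4·5 + 6)/6 = 30/6 = 5; σ²_A = ((6−4)/6)² = 0.111
te_B = (2 + 4·3 + 4)/6 = 18/6 = 3; σ²_B = ((4−2)/6)² = 0.111
te_C = (1 + 4·3 + 11)/6 = 24/6 = 4; σ²_C = ((11−1)/6)² = 2.778
te_D = (6 + 4·7 + 20)/6 = 54/6 = 9; σ²_D = ((20−6)/6)² = 5.444
te_E = (2 + 4·3 + 16)/6 = 30/6 = 5; σ²_E = ((16−2)/6)² = 5.444
te_F = (2 + 4·7 + 12)/6 = 42/6 = 7; σ²_F = ((12−2)/6)² = 2.778
te_G = (9 + 4·11 + 19)/6 = 72/6 = 12; σ²_G = ((19−9)/6)² = 2.778
te_H = (1 + 4·5 + 21)/6 = 42/6 = 7; σ²_H = ((21−1)/6)² = 11.111
te_I = (3 + 4·6 + 15)/6 = 42/6 = 7; σ²_I = ((15−3)/6)² = 4.000

Forward pass:
ES_A = 0; EF_A = 5
ES_B = 5; EF_B = 5+3 = 8
ES_C = 5; EF_C = 5+4 = 9
ES_D = max(EF_B=8, EF_C=9) = 9; EF_D = 9+9 = 18
ES_E = 18; EF_E = 18+5 = 23
ES_F = 8; EF_F = 8+7 = 15
ES_G = 5; EF_G = 5+12 = 17
ES_H = 9; EF_H = 9+7 = 16
ES_I = max(EF_E=23, EF_F=15, EF_G=17, EF_H=16) = 23; EF_I = 23+7 = 30
Expected project duration μ = 30 days. Critical path: A → C → D → E → I.

Variance along critical path = 0.111 + 2.778 + 5.444 + 5.444 + 4.000 = 17.778; σ = √17.778 = 4.216 days.
Z = (32 − 30) / 4.216 = 0.474
P(T ≤ 32) = Φ(0.474) ≈ 0.682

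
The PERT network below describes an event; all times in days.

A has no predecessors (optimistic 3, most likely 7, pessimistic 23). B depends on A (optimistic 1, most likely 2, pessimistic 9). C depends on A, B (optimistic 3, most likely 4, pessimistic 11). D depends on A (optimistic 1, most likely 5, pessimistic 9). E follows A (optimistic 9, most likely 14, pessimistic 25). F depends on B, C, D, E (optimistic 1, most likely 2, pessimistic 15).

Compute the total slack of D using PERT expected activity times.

te_A = (3 + 4·7 + 23)/6 = 54/6 = 9
te_B = (1 + 4·2 + 9)/6 = 18/6 = 3
te_C = (3 + 4·4 + 11)/6 = 30/6 = 5
te_D = (1 + 4·5 + 9)/6 = 30/6 = 5
te_E = (9 + 4·14 + 25)/6 = 90/6 = 15
te_F = (1 + 4·2 + 15)/6 = 24/6 = 4

Forward pass:
ES_A = 0; EF_A = 9
ES_B = 9; EF_B = 9+3 = 12
ES_C = max(EF_A=9, EF_B=12) = 12; EF_C = 12+5 = 17
ES_D = 9; EF_D = 9+5 = 14
ES_E = 9; EF_E = 9+15 = 24
ES_F = max(EF_B=12, EF_C=17, EF_D=14, EF_E=24) = 24; EF_F = 24+4 = 28
Expected project duration μ = 28 days. Critical path: A → E → F.

Backward pass:
LF_F = 28; LS_F = 28−4 = 24
LF_E = LS_F = 24; LS_E = 24−15 = 9
LF_D = LS_F = 24; LS_D = 24−5 = 19
LF_C = LS_F = 24; LS_C = 24−5 = 19
LF_B = min(LS_C=19, LS_F=24) = 19; LS_B = 19−3 = 16
LF_A = min(LS_B=16, LS_C=19, LS_D=19, LS_E=9) = 9; LS_A = 9−9 = 0
Slack_D = LS_D − ES_D = 19 − 9 = 10

10 days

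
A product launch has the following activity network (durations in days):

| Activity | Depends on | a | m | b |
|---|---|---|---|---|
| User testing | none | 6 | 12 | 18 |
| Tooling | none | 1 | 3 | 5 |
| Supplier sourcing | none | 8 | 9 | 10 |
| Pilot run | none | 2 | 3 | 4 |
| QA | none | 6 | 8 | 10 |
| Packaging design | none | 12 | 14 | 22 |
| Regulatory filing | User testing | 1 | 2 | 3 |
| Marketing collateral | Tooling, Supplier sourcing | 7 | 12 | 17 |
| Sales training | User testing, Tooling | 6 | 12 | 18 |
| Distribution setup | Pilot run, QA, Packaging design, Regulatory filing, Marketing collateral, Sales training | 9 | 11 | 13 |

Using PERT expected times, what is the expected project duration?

35 days

te_User testing = (6 + 4·12 + 18)/6 = 72/6 = 12
te_Tooling = (1 + 4·3 + 5)/6 = 18/6 = 3
te_Supplier sourcing = (8 + 4·9 + 10)/6 = 54/6 = 9
te_Pilot run = (2 + 4·3 + 4)/6 = 18/6 = 3
te_QA = (6 + 4·8 + 10)/6 = 48/6 = 8
te_Packaging design = (12 + 4·14 + 22)/6 = 90/6 = 15
te_Regulatory filing = (1 + 4·2 + 3)/6 = 12/6 = 2
te_Marketing collateral = (7 + 4·12 + 17)/6 = 72/6 = 12
te_Sales training = (6 + 4·12 + 18)/6 = 72/6 = 12
te_Distribution setup = (9 + 4·11 + 13)/6 = 66/6 = 11

Forward pass:
ES_User testing = 0; EF_User testing = 12
ES_Tooling = 0; EF_Tooling = 3
ES_Supplier sourcing = 0; EF_Supplier sourcing = 9
ES_Pilot run = 0; EF_Pilot run = 3
ES_QA = 0; EF_QA = 8
ES_Packaging design = 0; EF_Packaging design = 15
ES_Regulatory filing = 12; EF_Regulatory filing = 12+2 = 14
ES_Marketing collateral = max(EF_Tooling=3, EF_Supplier sourcing=9) = 9; EF_Marketing collateral = 9+12 = 21
ES_Sales training = max(EF_User testing=12, EF_Tooling=3) = 12; EF_Sales training = 12+12 = 24
ES_Distribution setup = max(EF_Pilot run=3, EF_QA=8, EF_Packaging design=15, EF_Regulatory filing=14, EF_Marketing collateral=21, EF_Sales training=24) = 24; EF_Distribution setup = 24+11 = 35
Expected project duration μ = 35 days. Critical path: User testing → Sales training → Distribution setup.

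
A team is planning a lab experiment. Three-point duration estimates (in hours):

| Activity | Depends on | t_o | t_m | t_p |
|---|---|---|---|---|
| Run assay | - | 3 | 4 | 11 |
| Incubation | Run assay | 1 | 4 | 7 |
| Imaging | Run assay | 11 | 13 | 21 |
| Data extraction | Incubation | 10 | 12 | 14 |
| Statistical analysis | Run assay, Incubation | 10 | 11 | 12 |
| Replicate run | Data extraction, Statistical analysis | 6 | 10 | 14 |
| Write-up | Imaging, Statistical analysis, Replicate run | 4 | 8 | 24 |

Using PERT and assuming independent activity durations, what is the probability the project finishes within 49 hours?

0.977

te_Run assay = (3 + 4·4 + 11)/6 = 30/6 = 5; σ²_Run assay = ((11−3)/6)² = 1.778
te_Incubation = (1 + 4·4 + 7)/6 = 24/6 = 4; σ²_Incubation = ((7−1)/6)² = 1.000
te_Imaging = (11 + 4·13 + 21)/6 = 84/6 = 14; σ²_Imaging = ((21−11)/6)² = 2.778
te_Data extraction = (10 + 4·12 + 14)/6 = 72/6 = 12; σ²_Data extraction = ((14−10)/6)² = 0.444
te_Statistical analysis = (10 + 4·11 + 12)/6 = 66/6 = 11; σ²_Statistical analysis = ((12−10)/6)² = 0.111
te_Replicate run = (6 + 4·10 + 14)/6 = 60/6 = 10; σ²_Replicate run = ((14−6)/6)² = 1.778
te_Write-up = (4 + 4·8 + 24)/6 = 60/6 = 10; σ²_Write-up = ((24−4)/6)² = 11.111

Forward pass:
ES_Run assay = 0; EF_Run assay = 5
ES_Incubation = 5; EF_Incubation = 5+4 = 9
ES_Imaging = 5; EF_Imaging = 5+14 = 19
ES_Data extraction = 9; EF_Data extraction = 9+12 = 21
ES_Statistical analysis = max(EF_Run assay=5, EF_Incubation=9) = 9; EF_Statistical analysis = 9+11 = 20
ES_Replicate run = max(EF_Data extraction=21, EF_Statistical analysis=20) = 21; EF_Replicate run = 21+10 = 31
ES_Write-up = max(EF_Imaging=19, EF_Statistical analysis=20, EF_Replicate run=31) = 31; EF_Write-up = 31+10 = 41
Expected project duration μ = 41 hours. Critical path: Run assay → Incubation → Data extraction → Replicate run → Write-up.

Variance along critical path = 1.778 + 1.000 + 0.444 + 1.778 + 11.111 = 16.111; σ = √16.111 = 4.014 hours.
Z = (49 − 41) / 4.014 = 1.993
P(T ≤ 49) = Φ(1.993) ≈ 0.977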